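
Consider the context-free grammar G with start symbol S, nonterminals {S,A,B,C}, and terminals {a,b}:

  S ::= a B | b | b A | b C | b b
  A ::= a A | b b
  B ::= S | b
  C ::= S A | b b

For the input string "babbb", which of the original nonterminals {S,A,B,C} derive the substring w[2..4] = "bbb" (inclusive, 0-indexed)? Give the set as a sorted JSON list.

Convert to CNF:
  S -> T0 B | T1 A | T1 C | T1 T1 | b
  A -> T0 A | T1 T1
  B -> T0 B | T1 A | T1 C | T1 T1 | b
  C -> S A | T1 T1
  T0 -> a
  T1 -> b

CYK fill — only the sub-triangle for w[2..4]:
  cell(2,2) b: {B,S,T1}  orig:{B,S}
  cell(3,3) b: {B,S,T1}  orig:{B,S}
  cell(4,4) b: {B,S,T1}  orig:{B,S}
  cell(2,3) bb: {A,B,C,S}
  cell(3,4) bb: {A,B,C,S}
  cell(2,4) bbb: {B,C,S}

Original NTs in T[2,4] deriving "bbb": ["B", "C", "S"]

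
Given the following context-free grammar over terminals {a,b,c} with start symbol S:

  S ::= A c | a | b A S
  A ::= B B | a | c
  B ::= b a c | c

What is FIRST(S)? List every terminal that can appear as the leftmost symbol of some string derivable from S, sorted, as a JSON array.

FIRST iteration:
iter 1:
  A via A→a: +{a}
  A via A→c: +{c}
  B via B→b a c: +{b}
  B via B→c: +{c}
  S via S→A c: +{a,c}
  S via S→b A S: +{b}
  FIRST[S]={a,b,c}  FIRST[A]={a,c}  FIRST[B]={b,c}
iter 2:
  A via A→B B: +{b}
  FIRST[S]={a,b,c}  FIRST[A]={a,b,c}  FIRST[B]={b,c}
iter 3: (stable)
  FIRST[S]={a,b,c}  FIRST[A]={a,b,c}  FIRST[B]={b,c}

FIRST(S) = ["a", "b", "c"]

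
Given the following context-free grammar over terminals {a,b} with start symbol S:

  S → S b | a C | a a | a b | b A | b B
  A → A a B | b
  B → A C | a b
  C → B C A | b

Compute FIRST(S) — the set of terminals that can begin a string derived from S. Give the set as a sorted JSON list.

Compute FIRST by fixpoint:
pass 1:
  A via A→b: +{b}
  B via B→A C: +{b}
  B via B→a b: +{a}
  C via C→B C A: +{a,b}
  S via S→a C: +{a}
  S via S→b A: +{b}
  FIRST(S)={a,b}  FIRST(A)={b}  FIRST(B)={a,b}  FIRST(C)={a,b}
pass 2: — fixpoint
  FIRST(S)={a,b}  FIRST(A)={b}  FIRST(B)={a,b}  FIRST(C)={a,b}

FIRST(S) = ["a", "b"]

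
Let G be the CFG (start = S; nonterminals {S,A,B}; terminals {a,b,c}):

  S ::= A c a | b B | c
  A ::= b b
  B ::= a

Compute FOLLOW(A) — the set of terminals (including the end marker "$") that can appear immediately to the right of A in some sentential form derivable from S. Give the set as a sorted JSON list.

FIRST sets, iterate to fixpoint:
round 1:
  A via A→b b: +{b}
  B via B→a: +{a}
  S via S→A c a: +{b}
  S via S→c: +{c}
  FIRST[S]={b,c}  FIRST[A]={b}  FIRST[B]={a}
round 2: (no change)
  FIRST[S]={b,c}  FIRST[A]={b}  FIRST[B]={a}

FOLLOW iteration:
seed FOLLOW(S) with $
iter 1:
  S→A c a: FOLLOW(A) ⊇ FIRST(c) = {c}; new: +{c}
  S→b B: FOLLOW(B) ⊇ FOLLOW(S) ⊇ {$}; new: +{$}
  FOLLOW[S]={$}  FOLLOW[A]={c}  FOLLOW[B]={$}
iter 2: done
  FOLLOW[S]={$}  FOLLOW[A]={c}  FOLLOW[B]={$}

FOLLOW(A) = ["c"]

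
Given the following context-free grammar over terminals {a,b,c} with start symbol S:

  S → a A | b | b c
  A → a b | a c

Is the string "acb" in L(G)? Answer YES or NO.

CNF form of G:
  S -> T0 A | T1 T2 | b
  A -> T0 T1 | T0 T2
  T0 -> a
  T1 -> b
  T2 -> c

CYK fill:
  [0..0]={T0}  "a"  orig:{}
  [1..1]={T2}  "c"  orig:{}
  [2..2]={S,T1}  "b"  orig:{S}
  [0..1]={A}  "ac"
  [1..2]=∅  "cb"
  [0..2]=∅  "acb"

S ∉ T[0,2] ⇒ NO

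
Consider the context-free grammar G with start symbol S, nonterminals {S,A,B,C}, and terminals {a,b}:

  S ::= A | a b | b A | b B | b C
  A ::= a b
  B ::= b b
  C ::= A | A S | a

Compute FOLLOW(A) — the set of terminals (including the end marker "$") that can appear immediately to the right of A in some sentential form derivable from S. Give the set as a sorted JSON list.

Compute FIRST by fixpoint:
pass 1:
  A via A→a b: +{a}
  B via B→b b: +{b}
  C via C→A: +{a}
  S via S→A: +{a}
  S via S→b A: +{b}
  FIRST(S)={a,b}  FIRST(A)={a}  FIRST(B)={b}  FIRST(C)={a}
pass 2: (no change)
  FIRST(S)={a,b}  FIRST(A)={a}  FIRST(B)={b}  FIRST(C)={a}

FOLLOW sets:
FOLLOW(S) := {$}
round 1:
  C→A S: FOLLOW(A) ⊇ FIRST(S) = {a,b}; new: +{a,b}
  S→A: FOLLOW(A) ⊇ FOLLOW(S) ⊇ {$}; new: +{$}
  S→b B: FOLLOW(B) ⊇ FOLLOW(S) ⊇ {$}; new: +{$}
  S→b C: FOLLOW(C) ⊇ FOLLOW(S) ⊇ {$}; new: +{$}
  S: {$}  A: {$,a,b}  B: {$}  C: {$}
round 2: done
  S: {$}  A: {$,a,b}  B: {$}  C: {$}

FOLLOW(A) = ["$", "a", "b"]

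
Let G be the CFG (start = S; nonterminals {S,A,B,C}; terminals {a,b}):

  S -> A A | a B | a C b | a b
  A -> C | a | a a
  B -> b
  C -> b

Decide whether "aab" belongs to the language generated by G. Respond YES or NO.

CNF form of G:
  S -> A A | T0 B | T0 T1 | T0 X2
  A -> T0 T0 | a | b
  B -> b
  C -> b
  T0 -> a
  T1 -> b
  X2 -> C T1

CYK fill:
  [0..0]={A,T0}  "a"  orig:{A}
  [1..1]={A,T0}  "a"  orig:{A}
  [2..2]={A,B,C,T1}  "b"  orig:{A,B,C}
  [0..1]={A,S}  "aa"
  [1..2]={S}  "ab"
  [0..2]={S}  "aab"

S ∈ T[0,2] ⇒ YES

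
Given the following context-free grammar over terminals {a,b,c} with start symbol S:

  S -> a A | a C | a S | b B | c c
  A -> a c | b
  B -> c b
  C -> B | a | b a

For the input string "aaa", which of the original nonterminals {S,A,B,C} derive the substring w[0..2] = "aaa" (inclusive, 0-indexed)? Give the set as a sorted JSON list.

Convert to CNF:
  S -> T0 A | T0 C | T0 S | T1 T1 | T2 B
  A -> T0 T1 | b
  B -> T1 T2
  C -> T1 T2 | T2 T0 | a
  T0 -> a
  T1 -> c
  T2 -> b

CYK fill — only the sub-triangle for w[0..2]:
  [0..0]={C,T0}  "a"  orig:{C}
  [1..1]={C,T0}  "a"  orig:{C}
  [2..2]={C,T0}  "a"  orig:{C}
  [0..1]={S}  "aa"
  [1..2]={S}  "aa"
  [0..2]={S}  "aaa"

Original NTs in T[0,2] deriving "aaa": ["S"]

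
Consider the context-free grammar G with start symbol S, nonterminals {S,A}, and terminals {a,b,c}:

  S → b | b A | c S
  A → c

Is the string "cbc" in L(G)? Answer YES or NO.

Convert to CNF:
  S -> T0 A | T1 S | b
  A -> c
  T0 -> b
  T1 -> c

CYK fill:
  T[0,0] 'c' = {A,T1}  orig:{A}
  T[1,1] 'b' = {S,T0}  orig:{S}
  T[2,2] 'c' = {A,T1}  orig:{A}
  T[0,1] 'cb' = {S}
  T[1,2] 'bc' = {S}
  T[0,2] 'cbc' = {S}

S ∈ T[0,2] ⇒ YES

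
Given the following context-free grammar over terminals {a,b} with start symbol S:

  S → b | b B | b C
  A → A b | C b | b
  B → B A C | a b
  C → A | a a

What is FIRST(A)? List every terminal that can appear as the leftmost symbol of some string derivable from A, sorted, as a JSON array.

FIRST sets, iterate to fixpoint:
[1]
  A via A→b: +{b}
  B via B→a b: +{a}
  C via C→A: +{b}
  C via C→a a: +{a}
  S via S→b: +{b}
  FIRST(S)={b}  FIRST(A)={b}  FIRST(B)={a}  FIRST(C)={a,b}
[2]
  A via A→C b: +{a}
  FIRST(S)={b}  FIRST(A)={a,b}  FIRST(B)={a}  FIRST(C)={a,b}
[3] (no change)
  FIRST(S)={b}  FIRST(A)={a,b}  FIRST(B)={a}  FIRST(C)={a,b}

FIRST(A) = ["a", "b"]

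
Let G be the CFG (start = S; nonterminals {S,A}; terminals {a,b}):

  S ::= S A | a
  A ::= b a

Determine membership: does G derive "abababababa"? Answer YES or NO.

Convert to CNF:
  S -> S A | a
  A -> T0 T1
  T0 -> b
  T1 -> a

CYK fill:
  T[0,0] 'a' = {S,T1}  orig:{S}
  T[1,1] 'b' = {T0}  orig:{}
  T[2,2] 'a' = {S,T1}  orig:{S}
  T[3,3] 'b' = {T0}  orig:{}
  T[4,4] 'a' = {S,T1}  orig:{S}
  T[5,5] 'b' = {T0}  orig:{}
  T[6,6] 'a' = {S,T1}  orig:{S}
  T[7,7] 'b' = {T0}  orig:{}
  T[8,8] 'a' = {S,T1}  orig:{S}
  T[9,9] 'b' = {T0}  orig:{}
  T[10,10] 'a' = {S,T1}  orig:{S}
  T[0,1] 'ab' = ∅
  T[1,2] 'ba' = {A}
  T[2,3] 'ab' = ∅
  T[3,4] 'ba' = {A}
  T[4,5] 'ab' = ∅
  T[5,6] 'ba' = {A}
  T[6,7] 'ab' = ∅
  T[7,8] 'ba' = {A}
  T[8,9] 'ab' = ∅
  T[9,10] 'ba' = {A}
  T[0,2] 'aba' = {S}
  T[1,3] 'bab' = ∅
  T[2,4] 'aba' = {S}
  T[3,5] 'bab' = ∅
  T[4,6] 'aba' = {S}
  T[5,7] 'bab' = ∅
  T[6,8] 'aba' = {S}
  T[7,9] 'bab' = ∅
  T[8,10] 'aba' = {S}
  T[0,3] 'abab' = ∅
  T[1,4] 'baba' = ∅
  T[2,5] 'abab' = ∅
  T[3,6] 'baba' = ∅
  T[4,7] 'abab' = ∅
  T[5,8] 'baba' = ∅
  T[6,9] 'abab' = ∅
  T[7,10] 'baba' = ∅
  T[0,4] 'ababa' = {S}
  T[1,5] 'babab' = ∅
  T[2,6] 'ababa' = {S}
  T[3,7] 'babab' = ∅
  T[4,8] 'ababa' = {S}
  T[5,9] 'babab' = ∅
  T[6,10] 'ababa' = {S}
  T[0,5] 'ababab' = ∅
  T[1,6] 'bababa' = ∅
  T[2,7] 'ababab' = ∅
  T[3,8] 'bababa' = ∅
  T[4,9] 'ababab' = ∅
  T[5,10] 'bababa' = ∅
  T[0,6] 'abababa' = {S}
  T[1,7] 'bababab' = ∅
  T[2,8] 'abababa' = {S}
  T[3,9] 'bababab' = ∅
  T[4,10] 'abababa' = {S}
  T[0,7] 'abababab' = ∅
  T[1,8] 'babababa' = ∅
  T[2,9] 'abababab' = ∅
  T[3,10] 'babababa' = ∅
  T[0,8] 'ababababa' = {S}
  T[1,9] 'babababab' = ∅
  T[2,10] 'ababababa' = {S}
  T[0,9] 'ababababab' = ∅
  T[1,10] 'bababababa' = ∅
  T[0,10] 'abababababa' = {S}

S ∈ T[0,10] ⇒ YES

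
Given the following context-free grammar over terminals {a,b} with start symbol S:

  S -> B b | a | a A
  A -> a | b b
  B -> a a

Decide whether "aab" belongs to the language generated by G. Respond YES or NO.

CNF form of G:
  S -> B T0 | T1 A | a
  A -> T0 T0 | a
  B -> T1 T1
  T0 -> b
  T1 -> a

CYK table (by increasing span):
  T[0,0] 'a' = {A,S,T1}  orig:{A,S}
  T[1,1] 'a' = {A,S,T1}  orig:{A,S}
  T[2,2] 'b' = {T0}  orig:{}
  T[0,1] 'aa' = {B,S}
  T[1,2] 'ab' = ∅
  T[0,2] 'aab' = {S}

S ∈ T[0,2] ⇒ YES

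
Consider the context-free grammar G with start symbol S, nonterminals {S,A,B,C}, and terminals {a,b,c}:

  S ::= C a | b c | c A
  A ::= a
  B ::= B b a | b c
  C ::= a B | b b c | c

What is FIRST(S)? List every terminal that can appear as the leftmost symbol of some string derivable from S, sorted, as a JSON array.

Compute FIRST by fixpoint:
iter 1:
  A via A→a: +{a}
  B via B→b c: +{b}
  C via C→a B: +{a}
  C via C→b b c: +{b}
  C via C→c: +{c}
  S via S→C a: +{a,b,c}
  FIRST(S)={a,b,c}  FIRST(A)={a}  FIRST(B)={b}  FIRST(C)={a,b,c}
iter 2: done
  FIRST(S)={a,b,c}  FIRST(A)={a}  FIRST(B)={b}  FIRST(C)={a,b,c}

FIRST(S) = ["a", "b", "c"]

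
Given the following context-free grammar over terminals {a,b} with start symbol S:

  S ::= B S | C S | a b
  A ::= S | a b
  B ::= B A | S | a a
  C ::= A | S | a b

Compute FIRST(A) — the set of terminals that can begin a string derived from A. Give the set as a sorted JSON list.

Compute FIRST by fixpoint:
pass 1:
  A via A→a b: +{a}
  B via B→a a: +{a}
  C via C→A: +{a}
  S via S→B S: +{a}
  S: {a}  A: {a}  B: {a}  C: {a}
pass 2: (no change)
  S: {a}  A: {a}  B: {a}  C: {a}

FIRST(A) = ["a"]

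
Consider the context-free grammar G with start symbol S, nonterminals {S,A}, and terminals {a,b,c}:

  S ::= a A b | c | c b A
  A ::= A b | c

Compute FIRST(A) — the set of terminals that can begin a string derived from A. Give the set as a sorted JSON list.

Compute FIRST by fixpoint:
pass 1:
  A via A→c: +{c}
  S via S→a A b: +{a}
  S via S→c: +{c}
  FIRST(S)={a,c}  FIRST(A)={c}
pass 2: (no change)
  FIRST(S)={a,c}  FIRST(A)={c}

FIRST(A) = ["c"]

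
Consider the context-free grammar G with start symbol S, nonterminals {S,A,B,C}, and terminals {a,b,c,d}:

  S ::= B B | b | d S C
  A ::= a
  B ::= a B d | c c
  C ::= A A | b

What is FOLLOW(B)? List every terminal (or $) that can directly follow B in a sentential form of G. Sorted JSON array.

Compute FIRST by fixpoint:
pass 1:
  A via A→a: +{a}
  B via B→a B d: +{a}
  B via B→c c: +{c}
  C via C→A A: +{a}
  C via C→b: +{b}
  S via S→B B: +{a,c}
  S via S→b: +{b}
  S via S→d S C: +{d}
  FIRST[S]={a,b,c,d}  FIRST[A]={a}  FIRST[B]={a,c}  FIRST[C]={a,b}
pass 2: — fixpoint
  FIRST[S]={a,b,c,d}  FIRST[A]={a}  FIRST[B]={a,c}  FIRST[C]={a,b}

FOLLOW iteration:
seed FOLLOW(S) with $
pass 1:
  B→a B d: FOLLOW(B) ⊇ FIRST(d) = {d}; new: +{d}
  C→A A: FOLLOW(A) ⊇ FIRST(A) = {a}; new: +{a}
  S→B B: FOLLOW(B) ⊇ FIRST(B) = {a,c}; new: +{a,c}
  S→B B: FOLLOW(B) ⊇ FOLLOW(S) ⊇ {$}; new: +{$}
  S→d S C: FOLLOW(S) ⊇ FIRST(C) = {a,b}; new: +{a,b}
  S→d S C: FOLLOW(C) ⊇ FOLLOW(S) ⊇ {$,a,b}; new: +{$,a,b}
  S: {$,a,b}  A: {a}  B: {$,a,c,d}  C: {$,a,b}
pass 2:
  C→A A: FOLLOW(A) ⊇ FOLLOW(C) ⊇ {$,a,b}; new: +{$,b}
  S→B B: FOLLOW(B) ⊇ FOLLOW(S) ⊇ {$,a,b}; new: +{b}
  S: {$,a,b}  A: {$,a,b}  B: {$,a,b,c,d}  C: {$,a,b}
pass 3: (stable)
  S: {$,a,b}  A: {$,a,b}  B: {$,a,b,c,d}  C: {$,a,b}

FOLLOW(B) = ["$", "a", "b", "c", "d"]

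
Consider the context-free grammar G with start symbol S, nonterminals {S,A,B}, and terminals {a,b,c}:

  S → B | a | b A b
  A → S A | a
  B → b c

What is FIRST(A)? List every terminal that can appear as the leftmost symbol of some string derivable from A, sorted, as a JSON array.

FIRST iteration:
round 1:
  A via A→a: +{a}
  B via B→b c: +{b}
  S via S→B: +{b}
  S via S→a: +{a}
  FIRST(S)={a,b}  FIRST(A)={a}  FIRST(B)={b}
round 2:
  A via A→S A: +{b}
  FIRST(S)={a,b}  FIRST(A)={a,b}  FIRST(B)={b}
round 3: done
  FIRST(S)={a,b}  FIRST(A)={a,b}  FIRST(B)={b}

FIRST(A) = ["a", "b"]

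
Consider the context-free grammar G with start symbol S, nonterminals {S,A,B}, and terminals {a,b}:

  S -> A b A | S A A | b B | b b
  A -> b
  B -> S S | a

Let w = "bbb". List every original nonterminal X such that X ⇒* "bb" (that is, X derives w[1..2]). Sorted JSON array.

Convert to CNF:
  S -> A X1 | S X2 | T0 B | T0 T0
  A -> b
  B -> S S | a
  T0 -> b
  X1 -> T0 A
  X2 -> A A

CYK fill — only the sub-triangle for w[1..2]:
  T[1,1] 'b' = {A,T0}  orig:{A}
  T[2,2] 'b' = {A,T0}  orig:{A}
  T[1,2] 'bb' = {S,X1,X2}  orig:{S}

Original NTs in T[1,2] deriving "bb": ["S"]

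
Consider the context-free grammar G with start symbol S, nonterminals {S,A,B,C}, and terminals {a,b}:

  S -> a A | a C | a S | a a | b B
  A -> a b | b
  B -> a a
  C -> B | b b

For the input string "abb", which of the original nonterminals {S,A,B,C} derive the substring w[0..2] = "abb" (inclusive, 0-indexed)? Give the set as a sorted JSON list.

CNF form of G:
  S -> T0 A | T0 C | T0 S | T0 T0 | T1 B
  A -> T0 T1 | b
  B -> T0 T0
  C -> T0 T0 | T1 T1
  T0 -> a
  T1 -> b

Fill CYK table bottom-up — only the sub-triangle for w[0..2]:
  T[0,0] 'a' = {T0}  orig:{}
  T[1,1] 'b' = {A,T1}  orig:{A}
  T[2,2] 'b' = {A,T1}  orig:{A}
  T[0,1] 'ab' = {A,S}
  T[1,2] 'bb' = {C}
  T[0,2] 'abb' = {S}

Original NTs in T[0,2] deriving "abb": ["S"]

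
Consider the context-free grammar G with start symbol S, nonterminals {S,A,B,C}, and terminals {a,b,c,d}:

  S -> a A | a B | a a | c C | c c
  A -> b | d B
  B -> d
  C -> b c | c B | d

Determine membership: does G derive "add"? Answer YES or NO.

CNF form of G:
  S -> T2 C | T2 T2 | T3 A | T3 B | T3 T3
  A -> T0 B | b
  B -> d
  C -> T1 T2 | T2 B | d
  T0 -> d
  T1 -> b
  T2 -> c
  T3 -> a

Fill CYK table bottom-up:
  T[0,0] 'a' = {T3}  orig:{}
  T[1,1] 'd' = {B,C,T0}  orig:{B,C}
  T[2,2] 'd' = {B,C,T0}  orig:{B,C}
  T[0,1] 'ad' = {S}
  T[1,2] 'dd' = {A}
  T[0,2] 'add' = {S}

S ∈ T[0,2] ⇒ YES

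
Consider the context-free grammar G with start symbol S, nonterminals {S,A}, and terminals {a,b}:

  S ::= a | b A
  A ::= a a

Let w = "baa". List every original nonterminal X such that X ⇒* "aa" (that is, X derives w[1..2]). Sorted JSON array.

CNF form of G:
  S -> T1 A | a
  A -> T0 T0
  T0 -> a
  T1 -> b

CYK table (by increasing span), restricted to cells inside w[1..2]:
  [1..1]={S,T0}  "a"  orig:{S}
  [2..2]={S,T0}  "a"  orig:{S}
  [1..2]={A}  "aa"

Original NTs in T[1,2] deriving "aa": ["A"]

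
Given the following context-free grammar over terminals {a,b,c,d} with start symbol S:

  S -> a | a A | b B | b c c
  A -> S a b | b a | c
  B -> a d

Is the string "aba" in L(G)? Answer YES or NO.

CNF form of G:
  S -> T0 A | T1 B | T1 X5 | a
  A -> S X4 | T1 T0 | c
  B -> T0 T2
  T0 -> a
  T1 -> b
  T2 -> d
  T3 -> c
  X4 -> T0 T1
  X5 -> T3 T3

CYK table (by increasing span):
  [0..0]={S,T0}  "a"  orig:{S}
  [1..1]={T1}  "b"  orig:{}
  [2..2]={S,T0}  "a"  orig:{S}
  [0..1]={X4}  "ab"  orig:{}
  [1..2]={A}  "ba"
  [0..2]={S}  "aba"

S ∈ T[0,2] ⇒ YES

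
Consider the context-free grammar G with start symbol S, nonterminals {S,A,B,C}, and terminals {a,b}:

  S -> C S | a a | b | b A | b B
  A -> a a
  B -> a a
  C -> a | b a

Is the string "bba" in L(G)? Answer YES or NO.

CNF form of G:
  S -> C S | T0 T0 | T1 A | T1 B | b
  A -> T0 T0
  B -> T0 T0
  C -> T1 T0 | a
  T0 -> a
  T1 -> b

CYK table (by increasing span):
  [0..0]={S,T1}  "b"  orig:{S}
  [1..1]={S,T1}  "b"  orig:{S}
  [2..2]={C,T0}  "a"  orig:{C}
  [0..1]=∅  "bb"
  [1..2]={C}  "ba"
  [0..2]=∅  "bba"

S ∉ T[0,2] ⇒ NO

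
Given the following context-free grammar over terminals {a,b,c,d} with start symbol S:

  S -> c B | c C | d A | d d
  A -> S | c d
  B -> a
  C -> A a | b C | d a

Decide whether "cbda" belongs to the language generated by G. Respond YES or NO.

Convert to CNF:
  S -> T0 B | T0 C | T1 A | T1 T1
  A -> T0 B | T0 C | T0 T1 | T1 A | T1 T1
  B -> a
  C -> A T2 | T1 T2 | T3 C
  T0 -> c
  T1 -> d
  T2 -> a
  T3 -> b

CYK table (by increasing span):
  cell(0,0) c: {T0}  orig:{}
  cell(1,1) b: {T3}  orig:{}
  cell(2,2) d: {T1}  orig:{}
  cell(3,3) a: {B,T2}  orig:{B}
  cell(0,1) cb: ∅
  cell(1,2) bd: ∅
  cell(2,3) da: {C}
  cell(0,2) cbd: ∅
  cell(1,3) bda: {C}
  cell(0,3) cbda: {A,S}

S ∈ T[0,3] ⇒ YES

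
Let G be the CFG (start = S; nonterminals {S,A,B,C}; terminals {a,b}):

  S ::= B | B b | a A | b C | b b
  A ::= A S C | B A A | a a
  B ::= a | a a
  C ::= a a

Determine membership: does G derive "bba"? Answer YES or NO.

CNF form of G:
  S -> B T1 | T0 A | T0 T0 | T1 C | T1 T1 | a
  A -> A X2 | B X3 | T0 T0
  B -> T0 T0 | a
  C -> T0 T0
  T0 -> a
  T1 -> b
  X2 -> S C
  X3 -> A A

CYK fill:
  T[0,0] 'b' = {T1}  orig:{}
  T[1,1] 'b' = {T1}  orig:{}
  T[2,2] 'a' = {B,S,T0}  orig:{B,S}
  T[0,1] 'bb' = {S}
  T[1,2] 'ba' = ∅
  T[0,2] 'bba' = ∅

S ∉ T[0,2] ⇒ NO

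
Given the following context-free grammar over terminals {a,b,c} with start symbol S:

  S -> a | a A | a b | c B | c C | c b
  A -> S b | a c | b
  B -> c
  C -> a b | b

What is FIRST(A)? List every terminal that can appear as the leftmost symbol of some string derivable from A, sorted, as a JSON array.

FIRST sets, iterate to fixpoint:
pass 1:
  A via A→a c: +{a}
  A via A→b: +{b}
  B via B→c: +{c}
  C via C→a b: +{a}
  C via C→b: +{b}
  S via S→a: +{a}
  S via S→c B: +{c}
  S: {a,c}  A: {a,b}  B: {c}  C: {a,b}
pass 2:
  A via A→S b: +{c}
  S: {a,c}  A: {a,b,c}  B: {c}  C: {a,b}
pass 3: — fixpoint
  S: {a,c}  A: {a,b,c}  B: {c}  C: {a,b}

FIRST(A) = ["a", "b", "c"]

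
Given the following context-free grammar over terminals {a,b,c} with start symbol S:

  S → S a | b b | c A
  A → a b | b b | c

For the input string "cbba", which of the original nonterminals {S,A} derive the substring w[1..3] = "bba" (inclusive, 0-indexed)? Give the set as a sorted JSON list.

CNF form of G:
  S -> S T0 | T1 T1 | T2 A
  A -> T0 T1 | T1 T1 | c
  T0 -> a
  T1 -> b
  T2 -> c

CYK fill — only the sub-triangle for w[1..3]:
  T[1,1] 'b' = {T1}  orig:{}
  T[2,2] 'b' = {T1}  orig:{}
  T[3,3] 'a' = {T0}  orig:{}
  T[1,2] 'bb' = {A,S}
  T[2,3] 'ba' = ∅
  T[1,3] 'bba' = {S}

Original NTs in T[1,3] deriving "bba": ["S"]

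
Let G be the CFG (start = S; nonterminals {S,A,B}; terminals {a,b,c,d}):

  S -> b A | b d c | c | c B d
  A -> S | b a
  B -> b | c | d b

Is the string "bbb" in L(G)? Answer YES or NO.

CNF form of G:
  S -> T0 A | T0 X6 | T3 X7 | c
  A -> T0 A | T0 T1 | T0 X4 | T3 X5 | c
  B -> T2 T0 | b | c
  T0 -> b
  T1 -> a
  T2 -> d
  T3 -> c
  X4 -> T2 T3
  X5 -> B T2
  X6 -> T2 T3
  X7 -> B T2

CYK fill:
  [0..0]={B,T0}  "b"  orig:{B}
  [1..1]={B,T0}  "b"  orig:{B}
  [2..2]={B,T0}  "b"  orig:{B}
  [0..1]=∅  "bb"
  [1..2]=∅  "bb"
  [0..2]=∅  "bbb"

S ∉ T[0,2] ⇒ NO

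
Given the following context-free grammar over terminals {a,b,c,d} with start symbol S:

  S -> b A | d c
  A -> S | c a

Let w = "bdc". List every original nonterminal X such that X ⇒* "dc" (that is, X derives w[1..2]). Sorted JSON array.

Convert to CNF:
  S -> T0 A | T3 T1
  A -> T0 A | T1 T2 | T3 T1
  T0 -> b
  T1 -> c
  T2 -> a
  T3 -> d

Fill CYK table bottom-up, restricted to cells inside w[1..2]:
  cell(1,1) d: {T3}  orig:{}
  cell(2,2) c: {T1}  orig:{}
  cell(1,2) dc: {A,S}

Original NTs in T[1,2] deriving "dc": ["A", "S"]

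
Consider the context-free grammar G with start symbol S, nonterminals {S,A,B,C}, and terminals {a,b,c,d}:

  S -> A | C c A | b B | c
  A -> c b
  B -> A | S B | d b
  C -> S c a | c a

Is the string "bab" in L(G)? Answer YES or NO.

Convert to CNF:
  S -> C X5 | T0 T1 | T1 B | c
  A -> T0 T1
  B -> S B | T0 T1 | T2 T1
  C -> S X4 | T0 T3
  T0 -> c
  T1 -> b
  T2 -> d
  T3 -> a
  X4 -> T0 T3
  X5 -> T0 A

CYK fill:
  [0..0]={T1}  "b"  orig:{}
  [1..1]={T3}  "a"  orig:{}
  [2..2]={T1}  "b"  orig:{}
  [0..1]=∅  "ba"
  [1..2]=∅  "ab"
  [0..2]=∅  "bab"

S ∉ T[0,2] ⇒ NO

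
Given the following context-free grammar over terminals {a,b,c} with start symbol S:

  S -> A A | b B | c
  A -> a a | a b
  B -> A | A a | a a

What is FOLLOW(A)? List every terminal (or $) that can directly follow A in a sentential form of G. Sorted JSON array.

FIRST sets, iterate to fixpoint:
iter 1:
  A via A→a a: +{a}
  B via B→A: +{a}
  S via S→A A: +{a}
  S via S→b B: +{b}
  S via S→c: +{c}
  FIRST[S]={a,b,c}  FIRST[A]={a}  FIRST[B]={a}
iter 2: (no change)
  FIRST[S]={a,b,c}  FIRST[A]={a}  FIRST[B]={a}

FOLLOW sets:
initialize: $ ∈ FOLLOW(S)
round 1:
  B→A a: FOLLOW(A) ⊇ FIRST(a) = {a}; new: +{a}
  S→A A: FOLLOW(A) ⊇ FOLLOW(S) ⊇ {$}; new: +{$}
  S→b B: FOLLOW(B) ⊇ FOLLOW(S) ⊇ {$}; new: +{$}
  FOLLOW(S)={$}  FOLLOW(A)={$,a}  FOLLOW(B)={$}
round 2: done
  FOLLOW(S)={$}  FOLLOW(A)={$,a}  FOLLOW(B)={$}

FOLLOW(A) = ["$", "a"]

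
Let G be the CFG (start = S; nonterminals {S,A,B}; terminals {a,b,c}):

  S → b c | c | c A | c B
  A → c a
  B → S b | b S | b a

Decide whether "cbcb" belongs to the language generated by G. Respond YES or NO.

Convert to CNF:
  S -> T0 A | T0 B | T2 T0 | c
  A -> T0 T1
  B -> S T2 | T2 S | T2 T1
  T0 -> c
  T1 -> a
  T2 -> b

CYK table (by increasing span):
  cell(0,0) c: {S,T0}  orig:{S}
  cell(1,1) b: {T2}  orig:{}
  cell(2,2) c: {S,T0}  orig:{S}
  cell(3,3) b: {T2}  orig:{}
  cell(0,1) cb: {B}
  cell(1,2) bc: {B,S}
  cell(2,3) cb: {B}
  cell(0,2) cbc: {S}
  cell(1,3) bcb: {B}
  cell(0,3) cbcb: {B,S}

S ∈ T[0,3] ⇒ YES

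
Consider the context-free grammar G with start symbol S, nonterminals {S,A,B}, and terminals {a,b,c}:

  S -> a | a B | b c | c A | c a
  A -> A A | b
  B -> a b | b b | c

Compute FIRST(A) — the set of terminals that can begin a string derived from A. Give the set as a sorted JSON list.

FIRST iteration:
pass 1:
  A via A→b: +{b}
  B via B→a b: +{a}
  B via B→b b: +{b}
  B via B→c: +{c}
  S via S→a: +{a}
  S via S→b c: +{b}
  S via S→c A: +{c}
  FIRST[S]={a,b,c}  FIRST[A]={b}  FIRST[B]={a,b,c}
pass 2: done
  FIRST[S]={a,b,c}  FIRST[A]={b}  FIRST[B]={a,b,c}

FIRST(A) = ["b"]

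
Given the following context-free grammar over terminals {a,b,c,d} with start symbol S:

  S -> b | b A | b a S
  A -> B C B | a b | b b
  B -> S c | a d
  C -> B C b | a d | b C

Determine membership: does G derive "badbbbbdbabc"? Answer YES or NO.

CNF form of G:
  S -> T1 A | T1 X6 | b
  A -> B X4 | T0 T1 | T1 T1
  B -> S T2 | T0 T3
  C -> B X5 | T0 T3 | T1 C
  T0 -> a
  T1 -> b
  T2 -> c
  T3 -> d
  X4 -> C B
  X5 -> C T1
  X6 -> T0 S

CYK fill:
  cell(0,0) b: {S,T1}  orig:{S}
  cell(1,1) a: {T0}  orig:{}
  cell(2,2) d: {T3}  orig:{}
  cell(3,3) b: {S,T1}  orig:{S}
  cell(4,4) b: {S,T1}  orig:{S}
  cell(5,5) b: {S,T1}  orig:{S}
  cell(6,6) b: {S,T1}  orig:{S}
  cell(7,7) d: {T3}  orig:{}
  cell(8,8) b: {S,T1}  orig:{S}
  cell(9,9) a: {T0}  orig:{}
  cell(10,10) b: {S,T1}  orig:{S}
  cell(11,11) c: {T2}  orig:{}
  cell(0,1) ba: ∅
  cell(1,2) ad: {B,C}
  cell(2,3) db: ∅
  cell(3,4) bb: {A}
  cell(4,5) bb: {A}
  cell(5,6) bb: {A}
  cell(6,7) bd: ∅
  cell(7,8) db: ∅
  cell(8,9) ba: ∅
  cell(9,10) ab: {A,X6}  orig:{A}
  cell(10,11) bc: {B}
  cell(0,2) bad: {C}
  cell(1,3) adb: {X5}  orig:{}
  cell(2,4) dbb: ∅
  cell(3,5) bbb: {S}
  cell(4,6) bbb: {S}
  cell(5,7) bbd: ∅
  cell(6,8) bdb: ∅
  cell(7,9) dba: ∅
  cell(8,10) bab: {S}
  cell(9,11) abc: ∅
  cell(0,3) badb: {X5}  orig:{}
  cell(1,4) adbb: ∅
  cell(2,5) dbbb: ∅
  cell(3,6) bbbb: ∅
  cell(4,7) bbbd: ∅
  cell(5,8) bbdb: ∅
  cell(6,9) bdba: ∅
  cell(7,10) dbab: ∅
  cell(8,11) babc: {B}
  cell(0,4) badbb: ∅
  cell(1,5) adbbb: ∅
  cell(2,6) dbbbb: ∅
  cell(3,7) bbbbd: ∅
  cell(4,8) bbbdb: ∅
  cell(5,9) bbdba: ∅
  cell(6,10) bdbab: ∅
  cell(7,11) dbabc: ∅
  cell(0,5) badbbb: ∅
  cell(1,6) adbbbb: ∅
  cell(2,7) dbbbbd: ∅
  cell(3,8) bbbbdb: ∅
  cell(4,9) bbbdba: ∅
  cell(5,10) bbdbab: ∅
  cell(6,11) bdbabc: ∅
  cell(0,6) badbbbb: ∅
  cell(1,7) adbbbbd: ∅
  cell(2,8) dbbbbdb: ∅
  cell(3,9) bbbbdba: ∅
  cell(4,10) bbbdbab: ∅
  cell(5,11) bbdbabc: ∅
  cell(0,7) badbbbbd: ∅
  cell(1,8) adbbbbdb: ∅
  cell(2,9) dbbbbdba: ∅
  cell(3,10) bbbbdbab: ∅
  cell(4,11) bbbdbabc: ∅
  cell(0,8) badbbbbdb: ∅
  cell(1,9) adbbbbdba: ∅
  cell(2,10) dbbbbdbab: ∅
  cell(3,11) bbbbdbabc: ∅
  cell(0,9) badbbbbdba: ∅
  cell(1,10) adbbbbdbab: ∅
  cell(2,11) dbbbbdbabc: ∅
  cell(0,10) badbbbbdbab: ∅
  cell(1,11) adbbbbdbabc: ∅
  cell(0,11) badbbbbdbabc: ∅

S ∉ T[0,11] ⇒ NO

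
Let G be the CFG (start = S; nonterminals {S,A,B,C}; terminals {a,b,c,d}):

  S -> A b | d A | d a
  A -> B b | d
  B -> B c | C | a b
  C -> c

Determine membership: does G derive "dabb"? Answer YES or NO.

CNF form of G:
  S -> A T0 | T3 A | T3 T2
  A -> B T0 | d
  B -> B T1 | T2 T0 | c
  C -> c
  T0 -> b
  T1 -> c
  T2 -> a
  T3 -> d

CYK table (by increasing span):
  cell(0,0) d: {A,T3}  orig:{A}
  cell(1,1) a: {T2}  orig:{}
  cell(2,2) b: {T0}  orig:{}
  cell(3,3) b: {T0}  orig:{}
  cell(0,1) da: {S}
  cell(1,2) ab: {B}
  cell(2,3) bb: ∅
  cell(0,2) dab: ∅
  cell(1,3) abb: {A}
  cell(0,3) dabb: {S}

S ∈ T[0,3] ⇒ YES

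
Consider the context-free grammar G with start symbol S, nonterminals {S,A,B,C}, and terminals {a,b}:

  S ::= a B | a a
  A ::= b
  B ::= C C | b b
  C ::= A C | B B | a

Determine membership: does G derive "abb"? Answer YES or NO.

CNF form of G:
  S -> T1 B | T1 T1
  A -> b
  B -> C C | T0 T0
  C -> A C | B B | a
  T0 -> b
  T1 -> a

CYK table (by increasing span):
  T[0,0] 'a' = {C,T1}  orig:{C}
  T[1,1] 'b' = {A,T0}  orig:{A}
  T[2,2] 'b' = {A,T0}  orig:{A}
  T[0,1] 'ab' = ∅
  T[1,2] 'bb' = {B}
  T[0,2] 'abb' = {S}

S ∈ T[0,2] ⇒ YES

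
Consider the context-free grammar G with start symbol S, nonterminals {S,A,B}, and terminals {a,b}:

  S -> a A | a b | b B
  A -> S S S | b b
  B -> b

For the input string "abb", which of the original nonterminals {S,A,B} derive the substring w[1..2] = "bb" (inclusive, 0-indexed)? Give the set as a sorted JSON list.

Convert to CNF:
  S -> T0 B | T1 A | T1 T0
  A -> S X2 | T0 T0
  B -> b
  T0 -> b
  T1 -> a
  X2 -> S S

Fill CYK table bottom-up — only the sub-triangle for w[1..2]:
  [1..1]={B,T0}  "b"  orig:{B}
  [2..2]={B,T0}  "b"  orig:{B}
  [1..2]={A,S}  "bb"

Original NTs in T[1,2] deriving "bb": ["A", "S"]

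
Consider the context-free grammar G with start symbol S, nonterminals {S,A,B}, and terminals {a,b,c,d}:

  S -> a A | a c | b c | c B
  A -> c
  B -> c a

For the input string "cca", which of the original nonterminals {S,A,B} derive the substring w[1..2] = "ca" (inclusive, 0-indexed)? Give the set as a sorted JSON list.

CNF form of G:
  S -> T0 B | T1 A | T1 T0 | T2 T0
  A -> c
  B -> T0 T1
  T0 -> c
  T1 -> a
  T2 -> b

Fill CYK table bottom-up — only the sub-triangle for w[1..2]:
  T[1,1] 'c' = {A,T0}  orig:{A}
  T[2,2] 'a' = {T1}  orig:{}
  T[1,2] 'ca' = {B}

Original NTs in T[1,2] deriving "ca": ["B"]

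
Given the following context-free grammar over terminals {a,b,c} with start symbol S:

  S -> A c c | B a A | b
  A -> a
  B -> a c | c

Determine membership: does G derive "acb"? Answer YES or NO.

Convert to CNF:
  S -> A X2 | B X3 | b
  A -> a
  B -> T0 T1 | c
  T0 -> a
  T1 -> c
  X2 -> T1 T1
  X3 -> T0 A

Fill CYK table bottom-up:
  T[0,0] 'a' = {A,T0}  orig:{A}
  T[1,1] 'c' = {B,T1}  orig:{B}
  T[2,2] 'b' = {S}
  T[0,1] 'ac' = {B}
  T[1,2] 'cb' = ∅
  T[0,2] 'acb' = ∅

S ∉ T[0,2] ⇒ NO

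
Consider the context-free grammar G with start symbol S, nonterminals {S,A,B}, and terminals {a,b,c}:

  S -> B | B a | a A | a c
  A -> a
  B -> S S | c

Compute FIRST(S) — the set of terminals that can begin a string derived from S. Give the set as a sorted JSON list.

FIRST sets, iterate to fixpoint:
[1]
  A via A→a: +{a}
  B via B→c: +{c}
  S via S→B: +{c}
  S via S→a A: +{a}
  FIRST[S]={a,c}  FIRST[A]={a}  FIRST[B]={c}
[2]
  B via B→S S: +{a}
  FIRST[S]={a,c}  FIRST[A]={a}  FIRST[B]={a,c}
[3] done
  FIRST[S]={a,c}  FIRST[A]={a}  FIRST[B]={a,c}

FIRST(S) = ["a", "c"]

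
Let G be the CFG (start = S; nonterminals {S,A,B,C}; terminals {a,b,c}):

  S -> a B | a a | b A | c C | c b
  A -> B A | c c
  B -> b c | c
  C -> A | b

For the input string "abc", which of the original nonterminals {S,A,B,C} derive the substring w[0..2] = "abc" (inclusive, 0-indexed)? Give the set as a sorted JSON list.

CNF form of G:
  S -> T0 C | T0 T1 | T1 A | T2 B | T2 T2
  A -> B A | T0 T0
  B -> T1 T0 | c
  C -> B A | T0 T0 | b
  T0 -> c
  T1 -> b
  T2 -> a

CYK fill — only the sub-triangle for w[0..2]:
  cell(0,0) a: {T2}  orig:{}
  cell(1,1) b: {C,T1}  orig:{C}
  cell(2,2) c: {B,T0}  orig:{B}
  cell(0,1) ab: ∅
  cell(1,2) bc: {B}
  cell(0,2) abc: {S}

Original NTs in T[0,2] deriving "abc": ["S"]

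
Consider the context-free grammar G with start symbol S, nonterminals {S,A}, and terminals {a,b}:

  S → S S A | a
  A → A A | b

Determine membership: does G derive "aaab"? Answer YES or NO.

CNF form of G:
  S -> S X0 | a
  A -> A A | b
  X0 -> S A

CYK table (by increasing span):
  [0..0]={S}  "a"
  [1..1]={S}  "a"
  [2..2]={S}  "a"
  [3..3]={A}  "b"
  [0..1]=∅  "aa"
  [1..2]=∅  "aa"
  [2..3]={X0}  "ab"  orig:{}
  [0..2]=∅  "aaa"
  [1..3]={S}  "aab"
  [0..3]=∅  "aaab"

S ∉ T[0,3] ⇒ NO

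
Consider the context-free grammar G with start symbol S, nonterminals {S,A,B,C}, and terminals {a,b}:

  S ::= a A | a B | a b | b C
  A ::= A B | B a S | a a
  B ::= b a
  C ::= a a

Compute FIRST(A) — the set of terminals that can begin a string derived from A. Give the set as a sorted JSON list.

Compute FIRST by fixpoint:
pass 1:
  A via A→a a: +{a}
  B via B→b a: +{b}
  C via C→a a: +{a}
  S via S→a A: +{a}
  S via S→b C: +{b}
  FIRST(S)={a,b}  FIRST(A)={a}  FIRST(B)={b}  FIRST(C)={a}
pass 2:
  A via A→B a S: +{b}
  FIRST(S)={a,b}  FIRST(A)={a,b}  FIRST(B)={b}  FIRST(C)={a}
pass 3: — fixpoint
  FIRST(S)={a,b}  FIRST(A)={a,b}  FIRST(B)={b}  FIRST(C)={a}

FIRST(A) = ["a", "b"]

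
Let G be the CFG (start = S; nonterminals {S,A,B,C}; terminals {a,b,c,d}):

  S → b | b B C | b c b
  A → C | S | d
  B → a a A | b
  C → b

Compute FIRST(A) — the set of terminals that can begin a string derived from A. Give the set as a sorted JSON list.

FIRST iteration:
round 1:
  A via A→d: +{d}
  B via B→a a A: +{a}
  B via B→b: +{b}
  C via C→b: +{b}
  S via S→b: +{b}
  FIRST[S]={b}  FIRST[A]={d}  FIRST[B]={a,b}  FIRST[C]={b}
round 2:
  A via A→C: +{b}
  FIRST[S]={b}  FIRST[A]={b,d}  FIRST[B]={a,b}  FIRST[C]={b}
round 3: — fixpoint
  FIRST[S]={b}  FIRST[A]={b,d}  FIRST[B]={a,b}  FIRST[C]={b}

FIRST(A) = ["b", "d"]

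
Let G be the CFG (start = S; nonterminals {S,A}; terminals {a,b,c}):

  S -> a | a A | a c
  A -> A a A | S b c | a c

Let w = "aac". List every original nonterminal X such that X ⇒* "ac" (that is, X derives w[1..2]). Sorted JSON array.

CNF form of G:
  S -> T0 A | T0 T2 | a
  A -> A X3 | S X4 | T0 T2
  T0 -> a
  T1 -> b
  T2 -> c
  X3 -> T0 A
  X4 -> T1 T2

Fill CYK table bottom-up — only the sub-triangle for w[1..2]:
  cell(1,1) a: {S,T0}  orig:{S}
  cell(2,2) c: {T2}  orig:{}
  cell(1,2) ac: {A,S}

Original NTs in T[1,2] deriving "ac": ["A", "S"]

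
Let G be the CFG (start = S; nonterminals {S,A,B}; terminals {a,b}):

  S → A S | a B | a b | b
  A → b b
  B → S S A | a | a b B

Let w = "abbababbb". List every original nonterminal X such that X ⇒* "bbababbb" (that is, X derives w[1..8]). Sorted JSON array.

Convert to CNF:
  S -> A S | T1 B | T1 T0 | b
  A -> T0 T0
  B -> S X2 | T1 X3 | a
  T0 -> b
  T1 -> a
  X2 -> S A
  X3 -> T0 B

Fill CYK table bottom-up, restricted to cells inside w[1..8]:
  T[1,1] 'b' = {S,T0}  orig:{S}
  T[2,2] 'b' = {S,T0}  orig:{S}
  T[3,3] 'a' = {B,T1}  orig:{B}
  T[4,4] 'b' = {S,T0}  orig:{S}
  T[5,5] 'a' = {B,T1}  orig:{B}
  T[6,6] 'b' = {S,T0}  orig:{S}
  T[7,7] 'b' = {S,T0}  orig:{S}
  T[8,8] 'b' = {S,T0}  orig:{S}
  T[1,2] 'bb' = {A}
  T[2,3] 'ba' = {X3}  orig:{}
  T[3,4] 'ab' = {S}
  T[4,5] 'ba' = {X3}  orig:{}
  T[5,6] 'ab' = {S}
  T[6,7] 'bb' = {A}
  T[7,8] 'bb' = {A}
  T[1,3] 'bba' = ∅
  T[2,4] 'bab' = ∅
  T[3,5] 'aba' = {B}
  T[4,6] 'bab' = ∅
  T[5,7] 'abb' = ∅
  T[6,8] 'bbb' = {S,X2}  orig:{S}
  T[1,4] 'bbab' = {S}
  T[2,5] 'baba' = {X3}  orig:{}
  T[3,6] 'abab' = ∅
  T[4,7] 'babb' = ∅
  T[5,8] 'abbb' = {X2}  orig:{}
  T[1,5] 'bbaba' = ∅
  T[2,6] 'babab' = ∅
  T[3,7] 'ababb' = ∅
  T[4,8] 'babbb' = {B}
  T[1,6] 'bbabab' = ∅
  T[2,7] 'bababb' = ∅
  T[3,8] 'ababbb' = {B,S}
  T[1,7] 'bbababb' = ∅
  T[2,8] 'bababbb' = {X3}  orig:{}
  T[1,8] 'bbababbb' = {B,S}

Original NTs in T[1,8] deriving "bbababbb": ["B", "S"]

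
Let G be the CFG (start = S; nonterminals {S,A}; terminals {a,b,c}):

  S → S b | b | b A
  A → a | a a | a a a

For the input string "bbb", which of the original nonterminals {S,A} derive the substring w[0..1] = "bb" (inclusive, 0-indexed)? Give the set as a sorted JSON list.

Convert to CNF:
  S -> S T1 | T1 A | b
  A -> T0 T0 | T0 X2 | a
  T0 -> a
  T1 -> b
  X2 -> T0 T0

CYK table (by increasing span) (cells [i..j] with 0 ≤ i ≤ j ≤ 1 only):
  T[0,0] 'b' = {S,T1}  orig:{S}
  T[1,1] 'b' = {S,T1}  orig:{S}
  T[0,1] 'bb' = {S}

Original NTs in T[0,1] deriving "bb": ["S"]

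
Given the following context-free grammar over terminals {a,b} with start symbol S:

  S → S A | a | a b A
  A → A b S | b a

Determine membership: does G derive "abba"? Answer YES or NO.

Convert to CNF:
  S -> S A | T1 X3 | a
  A -> A X2 | T0 T1
  T0 -> b
  T1 -> a
  X2 -> T0 S
  X3 -> T0 A

Fill CYK table bottom-up:
  [0..0]={S,T1}  "a"  orig:{S}
  [1..1]={T0}  "b"  orig:{}
  [2..2]={T0}  "b"  orig:{}
  [3..3]={S,T1}  "a"  orig:{S}
  [0..1]=∅  "ab"
  [1..2]=∅  "bb"
  [2..3]={A,X2}  "ba"  orig:{A}
  [0..2]=∅  "abb"
  [1..3]={X3}  "bba"  orig:{}
  [0..3]={S}  "abba"

S ∈ T[0,3] ⇒ YES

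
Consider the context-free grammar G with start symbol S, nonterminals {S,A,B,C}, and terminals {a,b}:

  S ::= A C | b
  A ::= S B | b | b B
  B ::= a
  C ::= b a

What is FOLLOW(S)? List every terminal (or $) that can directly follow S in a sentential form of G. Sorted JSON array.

FIRST sets, iterate to fixpoint:
pass 1:
  A via A→b: +{b}
  B via B→a: +{a}
  C via C→b a: +{b}
  S via S→A C: +{b}
  FIRST(S)={b}  FIRST(A)={b}  FIRST(B)={a}  FIRST(C)={b}
pass 2: (no change)
  FIRST(S)={b}  FIRST(A)={b}  FIRST(B)={a}  FIRST(C)={b}

FOLLOW iteration:
seed FOLLOW(S) with $
round 1:
  A→S B: FOLLOW(S) ⊇ FIRST(B) = {a}; new: +{a}
  S→A C: FOLLOW(A) ⊇ FIRST(C) = {b}; new: +{b}
  S→A C: FOLLOW(C) ⊇ FOLLOW(S) ⊇ {$,a}; new: +{$,a}
  FOLLOW[S]={$,a}  FOLLOW[A]={b}  FOLLOW[B]={}  FOLLOW[C]={$,a}
round 2:
  A→S B: FOLLOW(B) ⊇ FOLLOW(A) ⊇ {b}; new: +{b}
  FOLLOW[S]={$,a}  FOLLOW[A]={b}  FOLLOW[B]={b}  FOLLOW[C]={$,a}
round 3: (stable)
  FOLLOW[S]={$,a}  FOLLOW[A]={b}  FOLLOW[B]={b}  FOLLOW[C]={$,a}

FOLLOW(S) = ["$", "a"]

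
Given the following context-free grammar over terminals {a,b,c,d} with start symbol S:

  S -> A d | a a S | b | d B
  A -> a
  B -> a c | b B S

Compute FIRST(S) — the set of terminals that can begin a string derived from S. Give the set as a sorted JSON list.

FIRST sets, iterate to fixpoint:
[1]
  A via A→a: +{a}
  B via B→a c: +{a}
  B via B→b B S: +{b}
  S via S→A d: +{a}
  S via S→b: +{b}
  S via S→d B: +{d}
  FIRST(S)={a,b,d}  FIRST(A)={a}  FIRST(B)={a,b}
[2] done
  FIRST(S)={a,b,d}  FIRST(A)={a}  FIRST(B)={a,b}

FIRST(S) = ["a", "b", "d"]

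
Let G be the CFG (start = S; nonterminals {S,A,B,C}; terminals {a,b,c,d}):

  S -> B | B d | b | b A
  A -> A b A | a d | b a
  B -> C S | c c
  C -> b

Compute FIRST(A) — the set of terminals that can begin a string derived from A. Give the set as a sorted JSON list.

Compute FIRST by fixpoint:
round 1:
  A via A→a d: +{a}
  A via A→b a: +{b}
  B via B→c c: +{c}
  C via C→b: +{b}
  S via S→B: +{c}
  S via S→b: +{b}
  S: {b,c}  A: {a,b}  B: {c}  C: {b}
round 2:
  B via B→C S: +{b}
  S: {b,c}  A: {a,b}  B: {b,c}  C: {b}
round 3: (no change)
  S: {b,c}  A: {a,b}  B: {b,c}  C: {b}

FIRST(A) = ["a", "b"]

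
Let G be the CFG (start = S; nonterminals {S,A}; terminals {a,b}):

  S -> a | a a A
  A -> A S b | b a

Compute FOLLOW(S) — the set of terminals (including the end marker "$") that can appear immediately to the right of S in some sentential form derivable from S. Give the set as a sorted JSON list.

Compute FIRST by fixpoint:
[1]
  A via A→b a: +{b}
  S via S→a: +{a}
  FIRST(S)={a}  FIRST(A)={b}
[2] (no change)
  FIRST(S)={a}  FIRST(A)={b}

Compute FOLLOW by fixpoint:
seed FOLLOW(S) with $
iter 1:
  A→A S b: FOLLOW(A) ⊇ FIRST(S) = {a}; new: +{a}
  A→A S b: FOLLOW(S) ⊇ FIRST(b) = {b}; new: +{b}
  S→a a A: FOLLOW(A) ⊇ FOLLOW(S) ⊇ {$,b}; new: +{$,b}
  FOLLOW[S]={$,b}  FOLLOW[A]={$,a,b}
iter 2: done
  FOLLOW[S]={$,b}  FOLLOW[A]={$,a,b}

FOLLOW(S) = ["$", "b"]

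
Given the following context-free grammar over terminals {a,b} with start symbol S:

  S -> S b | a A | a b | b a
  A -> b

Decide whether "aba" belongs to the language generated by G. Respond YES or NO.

CNF form of G:
  S -> S T0 | T0 T1 | T1 A | T1 T0
  A -> b
  T0 -> b
  T1 -> a

CYK fill:
  cell(0,0) a: {T1}  orig:{}
  cell(1,1) b: {A,T0}  orig:{A}
  cell(2,2) a: {T1}  orig:{}
  cell(0,1) ab: {S}
  cell(1,2) ba: {S}
  cell(0,2) aba: ∅

S ∉ T[0,2] ⇒ NO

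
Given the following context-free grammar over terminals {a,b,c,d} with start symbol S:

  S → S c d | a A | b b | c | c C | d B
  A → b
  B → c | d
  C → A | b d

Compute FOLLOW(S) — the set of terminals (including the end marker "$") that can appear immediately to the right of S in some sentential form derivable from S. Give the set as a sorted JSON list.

FIRST iteration:
round 1:
  A via A→b: +{b}
  B via B→c: +{c}
  B via B→d: +{d}
  C via C→A: +{b}
  S via S→a A: +{a}
  S via S→b b: +{b}
  S via S→c: +{c}
  S via S→d B: +{d}
  FIRST[S]={a,b,c,d}  FIRST[A]={b}  FIRST[B]={c,d}  FIRST[C]={b}
round 2: done
  FIRST[S]={a,b,c,d}  FIRST[A]={b}  FIRST[B]={c,d}  FIRST[C]={b}

FOLLOW sets:
seed FOLLOW(S) with $
round 1:
  S→S c d: FOLLOW(S) ⊇ FIRST(c) = {c}; new: +{c}
  S→a A: FOLLOW(A) ⊇ FOLLOW(S) ⊇ {$,c}; new: +{$,c}
  S→c C: FOLLOW(C) ⊇ FOLLOW(S) ⊇ {$,c}; new: +{$,c}
  S→d B: FOLLOW(B) ⊇ FOLLOW(S) ⊇ {$,c}; new: +{$,c}
  S: {$,c}  A: {$,c}  B: {$,c}  C: {$,c}
round 2: — fixpoint
  S: {$,c}  A: {$,c}  B: {$,c}  C: {$,c}

FOLLOW(S) = ["$", "c"]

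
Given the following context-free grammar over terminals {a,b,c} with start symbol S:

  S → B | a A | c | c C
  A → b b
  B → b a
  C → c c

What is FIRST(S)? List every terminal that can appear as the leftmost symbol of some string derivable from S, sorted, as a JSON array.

FIRST iteration:
round 1:
  A via A→b b: +{b}
  B via B→b a: +{b}
  C via C→c c: +{c}
  S via S→B: +{b}
  S via S→a A: +{a}
  S via S→c: +{c}
  FIRST[S]={a,b,c}  FIRST[A]={b}  FIRST[B]={b}  FIRST[C]={c}
round 2: (no change)
  FIRST[S]={a,b,c}  FIRST[A]={b}  FIRST[B]={b}  FIRST[C]={c}

FIRST(S) = ["a", "b", "c"]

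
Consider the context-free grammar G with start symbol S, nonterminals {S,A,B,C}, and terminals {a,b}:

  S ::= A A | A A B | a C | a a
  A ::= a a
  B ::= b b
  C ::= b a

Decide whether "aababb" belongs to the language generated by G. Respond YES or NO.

Convert to CNF:
  S -> A A | A X2 | T0 C | T0 T0
  A -> T0 T0
  B -> T1 T1
  C -> T1 T0
  T0 -> a
  T1 -> b
  X2 -> A B

CYK table (by increasing span):
  [0..0]={T0}  "a"  orig:{}
  [1..1]={T0}  "a"  orig:{}
  [2..2]={T1}  "b"  orig:{}
  [3..3]={T0}  "a"  orig:{}
  [4..4]={T1}  "b"  orig:{}
  [5..5]={T1}  "b"  orig:{}
  [0..1]={A,S}  "aa"
  [1..2]=∅  "ab"
  [2..3]={C}  "ba"
  [3..4]=∅  "ab"
  [4..5]={B}  "bb"
  [0..2]=∅  "aab"
  [1..3]={S}  "aba"
  [2..4]=∅  "bab"
  [3..5]=∅  "abb"
  [0..3]=∅  "aaba"
  [1..4]=∅  "abab"
  [2..5]=∅  "babb"
  [0..4]=∅  "aabab"
  [1..5]=∅  "ababb"
  [0..5]=∅  "aababb"

S ∉ T[0,5] ⇒ NO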